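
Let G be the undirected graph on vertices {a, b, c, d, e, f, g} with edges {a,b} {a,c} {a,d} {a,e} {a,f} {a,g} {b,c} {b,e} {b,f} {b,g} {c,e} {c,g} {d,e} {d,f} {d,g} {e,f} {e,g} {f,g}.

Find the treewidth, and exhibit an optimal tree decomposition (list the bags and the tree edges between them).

Treewidth 4.
One optimal decomposition is:
Bags: B1 = {a, d, e, f, g}  B2 = {a, b, e, f, g}  B3 = {a, b, c, e, g}
Tree: B1–B2, B2–B3

Each bag holds 5 vertices, so the decomposition has width 4, which upper-bounds the treewidth. On the other hand G contains the 5-clique {a, b, c, e, g}. A clique must lie in a single bag of any decomposition, so no decomposition can have width below 4. Therefore the treewidth is 4.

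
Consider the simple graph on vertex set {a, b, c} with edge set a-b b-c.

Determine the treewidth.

A width-1 tree decomposition is:
Bags: B1 = {a, b}  B2 = {b, c}
Tree: B1–B2
Each bag holds 2 vertices, so the decomposition has width 1, which upper-bounds the treewidth. Any graph with an edge has treewidth ≥ 1, and G has the edge b–a. The upper and lower bounds meet at 1, so that is the treewidth.

1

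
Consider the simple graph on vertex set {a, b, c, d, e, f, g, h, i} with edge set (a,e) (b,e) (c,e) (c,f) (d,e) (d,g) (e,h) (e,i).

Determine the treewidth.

1

A width-1 tree decomposition is:
Bags: B1 = {b, e}  B2 = {e, i}  B3 = {a, e}  B4 = {e, h}  B5 = {c, e}  B6 = {d, e}  B7 = {c, f}  B8 = {d, g}
Tree: B1–B2, B1–B3, B1–B4, B2–B5, B3–B6, B5–B7, B6–B8
The largest bag has 2 vertices, giving width 1; this decomposition certifies tw(G) ≤ 1. Since G has at least one edge (e.g. e–b), it is not an edgeless graph, so tw(G) ≥ 1. Hence tw(G) = 1 exactly.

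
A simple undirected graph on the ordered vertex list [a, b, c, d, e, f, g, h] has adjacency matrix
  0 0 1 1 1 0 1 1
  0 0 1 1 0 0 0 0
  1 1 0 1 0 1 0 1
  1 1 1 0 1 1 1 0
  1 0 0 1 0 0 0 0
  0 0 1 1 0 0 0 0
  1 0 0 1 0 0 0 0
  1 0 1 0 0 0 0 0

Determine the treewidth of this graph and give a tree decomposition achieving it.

Treewidth 2.
One such decomposition:
Bags: B1 = {b, c, d}  B2 = {a, c, d}  B3 = {a, c, h}  B4 = {a, d, g}  B5 = {a, d, e}  B6 = {c, d, f}
Tree: B1–B2, B2–B3, B2–B4, B4–B5, B1–B6

Each bag holds 3 vertices, so the decomposition has width 2, which upper-bounds the treewidth. For the lower bound, the 3 vertices {a, d, g} are pairwise adjacent, and any tree decomposition puts a clique entirely inside one bag — forcing width ≥ 2. Hence tw(G) = 2 exactly.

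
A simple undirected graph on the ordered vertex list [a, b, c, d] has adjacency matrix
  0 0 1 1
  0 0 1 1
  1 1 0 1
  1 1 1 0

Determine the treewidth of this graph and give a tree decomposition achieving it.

Each bag holds 3 vertices, so the decomposition has width 2, which upper-bounds the treewidth. For the lower bound, the 3 vertices {a, c, d} are pairwise adjacent, and any tree decomposition puts a clique entirely inside one bag — forcing width ≥ 2. Combining the bounds, tw(G) = 2.

Treewidth 2.
One such decomposition:
Bags: B1 = {a, c, d}  B2 = {b, c, d}
Tree: B1–B2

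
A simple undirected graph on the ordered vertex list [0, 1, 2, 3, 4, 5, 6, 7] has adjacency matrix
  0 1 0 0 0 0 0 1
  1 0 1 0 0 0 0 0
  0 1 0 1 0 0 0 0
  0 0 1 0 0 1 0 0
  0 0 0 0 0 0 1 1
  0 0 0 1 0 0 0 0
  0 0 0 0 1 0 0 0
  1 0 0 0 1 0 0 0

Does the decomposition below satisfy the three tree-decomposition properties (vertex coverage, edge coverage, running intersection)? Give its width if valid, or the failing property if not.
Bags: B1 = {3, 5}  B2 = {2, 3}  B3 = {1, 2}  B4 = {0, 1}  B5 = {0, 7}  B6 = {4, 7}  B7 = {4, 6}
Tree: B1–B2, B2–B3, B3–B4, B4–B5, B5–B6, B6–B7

Every vertex of G appears in some bag (union = {0, 1, 2, 3, 4, 5, 6, 7}); every edge is covered by a bag; and for each vertex v the set of bags containing v is connected in the bag tree. The decomposition is therefore valid. The largest bag has 2 vertices, so the width is 1.

Yes; width 1.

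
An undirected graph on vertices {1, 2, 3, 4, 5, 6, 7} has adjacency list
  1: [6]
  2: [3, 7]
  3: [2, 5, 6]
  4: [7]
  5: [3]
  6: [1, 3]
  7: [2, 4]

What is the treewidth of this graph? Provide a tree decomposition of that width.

Treewidth 1.
One such decomposition:
Bags: B1 = {2, 3}  B2 = {3, 6}  B3 = {2, 7}  B4 = {3, 5}  B5 = {1, 6}  B6 = {4, 7}
Tree: B1–B2, B1–B3, B1–B4, B2–B5, B3–B6

Each bag holds 2 vertices, so the decomposition has width 1, which upper-bounds the treewidth. Since G has at least one edge (e.g. 3–2), it is not an edgeless graph, so tw(G) ≥ 1. Hence tw(G) = 1 exactly.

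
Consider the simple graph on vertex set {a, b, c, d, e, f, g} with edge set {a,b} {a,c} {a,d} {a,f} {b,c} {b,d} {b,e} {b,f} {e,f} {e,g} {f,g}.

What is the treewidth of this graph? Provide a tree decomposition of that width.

Every bag has size at most 3, so the width is 3 − 1 = 2 and tw(G) ≤ 2. Conversely, {e, f, g} is a clique of size 3, and the vertices of any clique must share a bag in every tree decomposition; so some bag has ≥ 3 vertices and tw(G) ≥ 2. Combining the bounds, tw(G) = 2.

Treewidth 2.
Bags: B1 = {a, b, c}  B2 = {a, b, f}  B3 = {a, b, d}  B4 = {b, e, f}  B5 = {e, f, g}
Tree: B1–B2, B2–B3, B2–B4, B4–B5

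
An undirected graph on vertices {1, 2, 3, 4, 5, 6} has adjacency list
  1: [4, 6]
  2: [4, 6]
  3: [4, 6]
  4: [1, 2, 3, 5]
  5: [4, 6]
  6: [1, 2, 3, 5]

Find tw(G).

A width-2 tree decomposition is:
Bags: B1 = {4, 5, 6}  B2 = {3, 4, 6}  B3 = {1, 4, 6}  B4 = {2, 4, 6}
Tree: B1–B2, B2–B3, B3–B4
Every bag has size at most 3, so the width is 3 − 1 = 2 and tw(G) ≤ 2. The edges 5–4–3–6–5 form a cycle, so G is not a tree and its treewidth is at least 2. The upper and lower bounds meet at 2, so that is the treewidth.

2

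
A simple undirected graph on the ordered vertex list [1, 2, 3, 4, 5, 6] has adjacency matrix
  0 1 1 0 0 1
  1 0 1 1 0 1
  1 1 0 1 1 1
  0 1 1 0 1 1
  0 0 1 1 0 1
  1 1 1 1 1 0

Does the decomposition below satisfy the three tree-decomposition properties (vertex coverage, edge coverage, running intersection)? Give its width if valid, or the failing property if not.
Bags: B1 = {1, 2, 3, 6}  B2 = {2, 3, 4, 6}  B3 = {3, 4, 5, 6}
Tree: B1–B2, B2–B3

Vertex coverage: the bags together contain {1, 2, 3, 4, 5, 6}, the full vertex set. Edge coverage: each edge of G has both endpoints in at least one bag. Running intersection: for every vertex, the bags containing it form a connected subtree. All three properties hold, so this is a valid tree decomposition of width max|bag| − 1 = 3, and hence tw(G) ≤ 3.

Yes; width 3.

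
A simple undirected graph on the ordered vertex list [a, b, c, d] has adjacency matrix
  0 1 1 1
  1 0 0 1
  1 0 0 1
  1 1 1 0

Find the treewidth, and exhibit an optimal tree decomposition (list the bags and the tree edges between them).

Each bag holds 3 vertices, so the decomposition has width 2, which upper-bounds the treewidth. For the lower bound, the 3 vertices {a, c, d} are pairwise adjacent, and any tree decomposition puts a clique entirely inside one bag — forcing width ≥ 2. Therefore the treewidth is 2.

Treewidth 2.
One optimal decomposition is:
Bags: B1 = {a, c, d}  B2 = {a, b, d}
Tree: B1–B2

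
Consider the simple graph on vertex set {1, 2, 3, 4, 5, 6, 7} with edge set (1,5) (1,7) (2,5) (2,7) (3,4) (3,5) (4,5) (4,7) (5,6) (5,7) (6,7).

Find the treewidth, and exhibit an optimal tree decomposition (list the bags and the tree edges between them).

The largest bag has 3 vertices, giving width 2; this decomposition certifies tw(G) ≤ 2. On the other hand G contains the 3-clique {3, 4, 5}. A clique must lie in a single bag of any decomposition, so no decomposition can have width below 2. The upper and lower bounds meet at 2, so that is the treewidth.

Treewidth 2.
One such decomposition:
Bags: B1 = {1, 5, 7}  B2 = {2, 5, 7}  B3 = {5, 6, 7}  B4 = {4, 5, 7}  B5 = {3, 4, 5}
Tree: B1–B2, B2–B3, B3–B4, B4–B5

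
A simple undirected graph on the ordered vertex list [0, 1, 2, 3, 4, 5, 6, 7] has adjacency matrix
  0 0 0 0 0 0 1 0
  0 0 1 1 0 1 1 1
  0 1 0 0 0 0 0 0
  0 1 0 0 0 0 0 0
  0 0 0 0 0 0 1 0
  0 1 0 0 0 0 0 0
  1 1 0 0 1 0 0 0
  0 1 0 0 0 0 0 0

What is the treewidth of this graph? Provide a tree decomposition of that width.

The largest bag has 2 vertices, giving width 1; this decomposition certifies tw(G) ≤ 1. Any graph with an edge has treewidth ≥ 1, and G has the edge 6–1. Hence tw(G) = 1 exactly.

Treewidth 1.
One such decomposition:
Bags: B1 = {1, 6}  B2 = {1, 5}  B3 = {0, 6}  B4 = {1, 7}  B5 = {1, 2}  B6 = {4, 6}  B7 = {1, 3}
Tree: B1–B2, B1–B3, B2–B4, B2–B5, B1–B6, B5–B7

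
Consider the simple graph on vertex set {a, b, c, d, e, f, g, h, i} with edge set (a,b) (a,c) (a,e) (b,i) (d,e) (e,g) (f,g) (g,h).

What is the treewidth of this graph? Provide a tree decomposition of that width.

The largest bag has 2 vertices, giving width 1; this decomposition certifies tw(G) ≤ 1. Since G has at least one edge (e.g. a–b), it is not an edgeless graph, so tw(G) ≥ 1. The upper and lower bounds meet at 1, so that is the treewidth.

Treewidth 1.
One such decomposition:
Bags: B1 = {a, b}  B2 = {a, e}  B3 = {e, g}  B4 = {d, e}  B5 = {a, c}  B6 = {g, h}  B7 = {b, i}  B8 = {f, g}
Tree: B1–B2, B2–B3, B3–B4, B2–B5, B3–B6, B1–B7, B3–B8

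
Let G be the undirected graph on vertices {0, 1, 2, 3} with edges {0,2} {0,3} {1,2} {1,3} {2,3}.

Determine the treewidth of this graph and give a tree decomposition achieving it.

Every bag has size at most 3, so the width is 3 − 1 = 2 and tw(G) ≤ 2. On the other hand G contains the 3-clique {0, 2, 3}. A clique must lie in a single bag of any decomposition, so no decomposition can have width below 2. The upper and lower bounds meet at 2, so that is the treewidth.

Treewidth 2.
One optimal decomposition is:
Bags: B1 = {0, 2, 3}  B2 = {1, 2, 3}
Tree: B1–B2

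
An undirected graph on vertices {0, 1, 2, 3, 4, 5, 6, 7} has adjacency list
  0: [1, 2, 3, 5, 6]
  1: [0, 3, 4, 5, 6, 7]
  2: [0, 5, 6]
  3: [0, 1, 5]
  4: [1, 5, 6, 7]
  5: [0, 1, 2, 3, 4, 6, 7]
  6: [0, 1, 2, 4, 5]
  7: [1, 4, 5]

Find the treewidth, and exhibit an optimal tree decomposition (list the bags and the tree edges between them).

Every bag has size at most 4, so the width is 4 − 1 = 3 and tw(G) ≤ 3. For the lower bound, the 4 vertices {0, 1, 3, 5} are pairwise adjacent, and any tree decomposition puts a clique entirely inside one bag — forcing width ≥ 3. The upper and lower bounds meet at 3, so that is the treewidth.

Treewidth 3.
One optimal decomposition is:
Bags: B1 = {1, 4, 5, 6}  B2 = {0, 1, 5, 6}  B3 = {0, 1, 3, 5}  B4 = {0, 2, 5, 6}  B5 = {1, 4, 5, 7}
Tree: B1–B2, B2–B3, B2–B4, B1–B5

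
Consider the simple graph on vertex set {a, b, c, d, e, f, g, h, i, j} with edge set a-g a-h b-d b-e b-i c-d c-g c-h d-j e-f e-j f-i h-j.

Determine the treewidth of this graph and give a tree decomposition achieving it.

Each bag holds 3 vertices, so the decomposition has width 2, which upper-bounds the treewidth. Since i–f–e–b–i is a cycle in G, G is not acyclic. Forests are exactly the graphs of treewidth ≤ 1, so tw(G) ≥ 2. Therefore the treewidth is 2.

Treewidth 2.
Bags: B1 = {b, f, i}  B2 = {b, e, f}  B3 = {b, d, e}  B4 = {d, e, j}  B5 = {c, d, j}  B6 = {c, h, j}  B7 = {c, g, h}  B8 = {a, g, h}
Tree: B1–B2, B2–B3, B3–B4, B4–B5, B5–B6, B6–B7, B7–B8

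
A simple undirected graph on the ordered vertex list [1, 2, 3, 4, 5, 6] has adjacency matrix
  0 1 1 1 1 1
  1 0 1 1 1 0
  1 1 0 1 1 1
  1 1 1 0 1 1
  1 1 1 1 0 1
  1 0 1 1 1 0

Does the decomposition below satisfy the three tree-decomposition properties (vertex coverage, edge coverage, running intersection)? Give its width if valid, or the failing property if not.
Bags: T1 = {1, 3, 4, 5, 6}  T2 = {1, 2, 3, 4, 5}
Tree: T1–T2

Yes; width 4.

Checking the three conditions: (i) the bags cover all of {1, 2, 3, 4, 5, 6}; (ii) for each edge, some bag contains both endpoints; (iii) the bags containing any fixed vertex form a subtree. All hold, so the decomposition is valid with width 5 − 1 = 4.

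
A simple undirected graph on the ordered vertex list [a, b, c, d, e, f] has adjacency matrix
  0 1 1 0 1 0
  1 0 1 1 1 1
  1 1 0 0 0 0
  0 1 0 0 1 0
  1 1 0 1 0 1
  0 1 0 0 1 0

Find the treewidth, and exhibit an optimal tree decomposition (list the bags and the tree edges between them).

Treewidth 2.
Bags: B1 = {a, b, c}  B2 = {a, b, e}  B3 = {b, d, e}  B4 = {b, e, f}
Tree: B1–B2, B2–B3, B2–B4

Every bag has size at most 3, so the width is 3 − 1 = 2 and tw(G) ≤ 2. For the lower bound, the 3 vertices {b, d, e} are pairwise adjacent, and any tree decomposition puts a clique entirely inside one bag — forcing width ≥ 2. Combining the bounds, tw(G) = 2.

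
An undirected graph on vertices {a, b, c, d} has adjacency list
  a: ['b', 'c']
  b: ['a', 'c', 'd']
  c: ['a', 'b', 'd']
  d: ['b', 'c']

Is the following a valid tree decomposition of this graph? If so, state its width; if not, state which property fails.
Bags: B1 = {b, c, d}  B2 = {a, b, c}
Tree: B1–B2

Yes; width 2.

Vertex coverage: the bags together contain {a, b, c, d}, the full vertex set. Edge coverage: each edge of G has both endpoints in at least one bag. Running intersection: for every vertex, the bags containing it form a connected subtree. All three properties hold, so this is a valid tree decomposition of width max|bag| − 1 = 2, and hence tw(G) ≤ 2.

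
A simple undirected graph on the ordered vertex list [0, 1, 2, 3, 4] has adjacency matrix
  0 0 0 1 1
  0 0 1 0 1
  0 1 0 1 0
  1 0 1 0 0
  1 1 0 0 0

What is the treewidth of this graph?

2

A width-2 tree decomposition is:
Bags: B1 = {1, 2, 4}  B2 = {2, 3, 4}  B3 = {0, 3, 4}
Tree: B1–B2, B2–B3
Every bag has size at most 3, so the width is 3 − 1 = 2 and tw(G) ≤ 2. Since 4–1–2–3–0–4 is a cycle in G, G is not acyclic. Forests are exactly the graphs of treewidth ≤ 1, so tw(G) ≥ 2. Combining the bounds, tw(G) = 2.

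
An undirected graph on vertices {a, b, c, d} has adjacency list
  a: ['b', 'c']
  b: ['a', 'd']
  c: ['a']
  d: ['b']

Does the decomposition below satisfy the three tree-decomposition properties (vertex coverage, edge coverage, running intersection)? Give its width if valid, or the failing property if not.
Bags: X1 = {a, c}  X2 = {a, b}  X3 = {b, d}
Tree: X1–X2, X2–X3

Vertex coverage: the bags together contain {a, b, c, d}, the full vertex set. Edge coverage: each edge of G has both endpoints in at least one bag. Running intersection: for every vertex, the bags containing it form a connected subtree. All three properties hold, so this is a valid tree decomposition of width max|bag| − 1 = 1, and hence tw(G) ≤ 1.

Yes; width 1.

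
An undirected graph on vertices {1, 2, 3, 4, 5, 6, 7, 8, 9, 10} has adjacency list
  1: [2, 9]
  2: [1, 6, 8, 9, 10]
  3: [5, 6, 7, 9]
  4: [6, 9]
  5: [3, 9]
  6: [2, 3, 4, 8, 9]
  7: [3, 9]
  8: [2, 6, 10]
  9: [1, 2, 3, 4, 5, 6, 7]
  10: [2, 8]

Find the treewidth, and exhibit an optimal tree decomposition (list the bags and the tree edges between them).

Treewidth 2.
One optimal decomposition is:
Bags: B1 = {4, 6, 9}  B2 = {3, 6, 9}  B3 = {2, 6, 9}  B4 = {3, 5, 9}  B5 = {2, 6, 8}  B6 = {1, 2, 9}  B7 = {2, 8, 10}  B8 = {3, 7, 9}
Tree: B1–B2, B2–B3, B2–B4, B3–B5, B3–B6, B5–B7, B4–B8

Every bag has size at most 3, so the width is 3 − 1 = 2 and tw(G) ≤ 2. On the other hand G contains the 3-clique {2, 8, 10}. A clique must lie in a single bag of any decomposition, so no decomposition can have width below 2. The upper and lower bounds meet at 2, so that is the treewidth.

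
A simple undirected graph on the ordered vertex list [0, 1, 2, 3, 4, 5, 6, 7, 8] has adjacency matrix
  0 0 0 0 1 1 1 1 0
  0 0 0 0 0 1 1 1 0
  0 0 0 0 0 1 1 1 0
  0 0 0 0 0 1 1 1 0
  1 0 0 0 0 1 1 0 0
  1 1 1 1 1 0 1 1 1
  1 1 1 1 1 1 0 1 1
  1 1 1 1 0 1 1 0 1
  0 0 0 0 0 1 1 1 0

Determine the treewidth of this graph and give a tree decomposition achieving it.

Each bag holds 4 vertices, so the decomposition has width 3, which upper-bounds the treewidth. For the lower bound, the 4 vertices {0, 4, 5, 6} are pairwise adjacent, and any tree decomposition puts a clique entirely inside one bag — forcing width ≥ 3. The upper and lower bounds meet at 3, so that is the treewidth.

Treewidth 3.
Bags: B1 = {0, 4, 5, 6}  B2 = {0, 5, 6, 7}  B3 = {3, 5, 6, 7}  B4 = {1, 5, 6, 7}  B5 = {5, 6, 7, 8}  B6 = {2, 5, 6, 7}
Tree: B1–B2, B2–B3, B3–B4, B4–B5, B5–B6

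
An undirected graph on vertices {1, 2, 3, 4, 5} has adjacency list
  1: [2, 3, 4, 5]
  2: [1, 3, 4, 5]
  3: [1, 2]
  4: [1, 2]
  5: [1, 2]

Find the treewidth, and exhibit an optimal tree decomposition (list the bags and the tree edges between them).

Treewidth 2.
One optimal decomposition is:
Bags: B1 = {1, 2, 5}  B2 = {1, 2, 4}  B3 = {1, 2, 3}
Tree: B1–B2, B1–B3

Each bag holds 3 vertices, so the decomposition has width 2, which upper-bounds the treewidth. Conversely, {1, 2, 3} is a clique of size 3, and the vertices of any clique must share a bag in every tree decomposition; so some bag has ≥ 3 vertices and tw(G) ≥ 2. The upper and lower bounds meet at 2, so that is the treewidth.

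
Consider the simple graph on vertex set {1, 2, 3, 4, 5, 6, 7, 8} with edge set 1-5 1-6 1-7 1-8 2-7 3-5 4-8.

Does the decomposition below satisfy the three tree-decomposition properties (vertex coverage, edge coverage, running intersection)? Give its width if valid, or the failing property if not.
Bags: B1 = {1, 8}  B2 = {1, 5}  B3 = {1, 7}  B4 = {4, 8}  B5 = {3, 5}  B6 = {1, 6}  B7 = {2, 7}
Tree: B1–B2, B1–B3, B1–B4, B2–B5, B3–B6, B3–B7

Every vertex of G appears in some bag (union = {1, 2, 3, 4, 5, 6, 7, 8}); every edge is covered by a bag; and for each vertex v the set of bags containing v is connected in the bag tree. The decomposition is therefore valid. The largest bag has 2 vertices, so the width is 1.

Yes; width 1.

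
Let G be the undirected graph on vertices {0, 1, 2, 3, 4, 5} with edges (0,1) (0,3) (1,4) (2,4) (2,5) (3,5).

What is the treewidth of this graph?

A width-2 tree decomposition is:
Bags: B1 = {0, 1, 3}  B2 = {1, 3, 5}  B3 = {1, 2, 5}  B4 = {1, 2, 4}
Tree: B1–B2, B2–B3, B3–B4
Each bag holds 3 vertices, so the decomposition has width 2, which upper-bounds the treewidth. The edges 1–0–3–5–2–4–1 form a cycle, so G is not a tree and its treewidth is at least 2. The upper and lower bounds meet at 2, so that is the treewidth.

2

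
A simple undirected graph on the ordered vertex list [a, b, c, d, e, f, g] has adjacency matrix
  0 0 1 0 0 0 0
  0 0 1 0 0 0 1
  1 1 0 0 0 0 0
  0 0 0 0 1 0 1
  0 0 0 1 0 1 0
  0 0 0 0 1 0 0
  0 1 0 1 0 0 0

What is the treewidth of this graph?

1

A width-1 tree decomposition is:
Bags: B1 = {a, c}  B2 = {b, c}  B3 = {b, g}  B4 = {d, g}  B5 = {d, e}  B6 = {e, f}
Tree: B1–B2, B2–B3, B3–B4, B4–B5, B5–B6
The largest bag has 2 vertices, giving width 1; this decomposition certifies tw(G) ≤ 1. G has an edge, so its treewidth is at least 1. Combining the bounds, tw(G) = 1.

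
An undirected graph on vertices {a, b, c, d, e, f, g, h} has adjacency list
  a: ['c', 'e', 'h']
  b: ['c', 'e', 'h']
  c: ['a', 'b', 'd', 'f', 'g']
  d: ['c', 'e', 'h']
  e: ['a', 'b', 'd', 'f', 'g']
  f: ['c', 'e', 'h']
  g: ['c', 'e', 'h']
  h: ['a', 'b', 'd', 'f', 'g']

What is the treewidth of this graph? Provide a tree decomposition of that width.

Treewidth 3.
One optimal decomposition is:
Bags: B1 = {c, e, f, h}  B2 = {c, e, g, h}  B3 = {a, c, e, h}  B4 = {b, c, e, h}  B5 = {c, d, e, h}
Tree: B1–B2, B2–B3, B3–B4, B4–B5

The largest bag has 4 vertices, giving width 3; this decomposition certifies tw(G) ≤ 3. For the lower bound: the 4 vertex sets {c,f}, {e,g}, {h}, {a} are disjoint, each induces a connected subgraph, and every pair is joined by at least one edge of G. Contracting each set to a single vertex therefore yields K_{4} as a minor, and since treewidth is minor-monotone, tw(G) ≥ tw(K_{4}) = 3. Hence tw(G) = 3 exactly.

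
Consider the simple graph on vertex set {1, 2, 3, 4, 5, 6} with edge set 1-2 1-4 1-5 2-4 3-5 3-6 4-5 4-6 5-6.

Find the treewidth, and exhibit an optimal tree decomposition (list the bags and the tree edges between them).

Treewidth 2.
One such decomposition:
Bags: B1 = {1, 4, 5}  B2 = {4, 5, 6}  B3 = {1, 2, 4}  B4 = {3, 5, 6}
Tree: B1–B2, B1–B3, B2–B4

Each bag holds 3 vertices, so the decomposition has width 2, which upper-bounds the treewidth. On the other hand G contains the 3-clique {3, 5, 6}. A clique must lie in a single bag of any decomposition, so no decomposition can have width below 2. Hence tw(G) = 2 exactly.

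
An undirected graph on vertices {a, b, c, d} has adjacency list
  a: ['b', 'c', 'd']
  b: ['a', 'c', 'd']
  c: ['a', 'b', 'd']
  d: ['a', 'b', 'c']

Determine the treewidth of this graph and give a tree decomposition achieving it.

Treewidth 3.
One optimal decomposition is:
Bags: B1 = {a, b, c, d}
Tree: (single bag)

A single bag containing all 4 vertices is trivially a valid decomposition of width 3. On the other hand G contains the 4-clique {a, b, c, d}. A clique must lie in a single bag of any decomposition, so no decomposition can have width below 3. Combining the bounds, tw(G) = 3.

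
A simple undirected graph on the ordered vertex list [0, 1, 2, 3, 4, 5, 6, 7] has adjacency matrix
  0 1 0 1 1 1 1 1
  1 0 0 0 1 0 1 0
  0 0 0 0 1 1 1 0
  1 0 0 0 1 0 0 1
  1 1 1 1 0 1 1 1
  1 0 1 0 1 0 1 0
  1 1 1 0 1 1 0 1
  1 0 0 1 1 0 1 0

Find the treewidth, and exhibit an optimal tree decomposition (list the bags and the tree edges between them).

The largest bag has 4 vertices, giving width 3; this decomposition certifies tw(G) ≤ 3. Conversely, {0, 3, 4, 7} is a clique of size 4, and the vertices of any clique must share a bag in every tree decomposition; so some bag has ≥ 4 vertices and tw(G) ≥ 3. Hence tw(G) = 3 exactly.

Treewidth 3.
Bags: B1 = {0, 4, 6, 7}  B2 = {0, 4, 5, 6}  B3 = {0, 3, 4, 7}  B4 = {2, 4, 5, 6}  B5 = {0, 1, 4, 6}
Tree: B1–B2, B1–B3, B2–B4, B2–B5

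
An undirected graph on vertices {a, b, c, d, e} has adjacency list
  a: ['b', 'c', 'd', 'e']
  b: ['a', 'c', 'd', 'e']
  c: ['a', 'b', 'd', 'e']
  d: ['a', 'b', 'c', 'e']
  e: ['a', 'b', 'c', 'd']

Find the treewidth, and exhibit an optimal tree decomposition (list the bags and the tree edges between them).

With just one bag of size 5, the width is 5 − 1 = 4, so tw(G) ≤ 4. On the other hand G contains the 5-clique {a, b, c, d, e}. A clique must lie in a single bag of any decomposition, so no decomposition can have width below 4. Therefore the treewidth is 4.

Treewidth 4.
One such decomposition:
Bags: B1 = {a, b, c, d, e}
Tree: (single bag)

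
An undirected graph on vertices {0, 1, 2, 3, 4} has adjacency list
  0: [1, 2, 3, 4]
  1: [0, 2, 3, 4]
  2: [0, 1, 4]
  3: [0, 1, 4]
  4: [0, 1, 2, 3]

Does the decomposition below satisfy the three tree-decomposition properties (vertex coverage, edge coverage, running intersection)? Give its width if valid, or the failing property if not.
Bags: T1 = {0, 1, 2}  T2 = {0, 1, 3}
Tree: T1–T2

A tree decomposition must satisfy three properties: every vertex lies in some bag; for every edge, both endpoints lie together in some bag; and for every vertex, the bags containing it form a connected subtree. Here vertex 4 appears in no bag, so the decomposition is invalid.

No — vertex 4 appears in no bag.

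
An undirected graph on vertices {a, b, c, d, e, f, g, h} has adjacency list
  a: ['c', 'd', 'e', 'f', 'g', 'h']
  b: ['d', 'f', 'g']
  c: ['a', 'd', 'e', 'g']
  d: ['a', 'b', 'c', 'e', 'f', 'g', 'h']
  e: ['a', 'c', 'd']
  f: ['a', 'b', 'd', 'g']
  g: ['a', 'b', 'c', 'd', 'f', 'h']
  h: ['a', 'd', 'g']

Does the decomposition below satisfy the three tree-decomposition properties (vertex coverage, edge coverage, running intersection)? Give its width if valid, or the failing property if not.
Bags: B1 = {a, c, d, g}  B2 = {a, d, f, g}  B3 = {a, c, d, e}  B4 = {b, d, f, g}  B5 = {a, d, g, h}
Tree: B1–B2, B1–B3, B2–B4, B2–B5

Vertex coverage: the bags together contain {a, b, c, d, e, f, g, h}, the full vertex set. Edge coverage: each edge of G has both endpoints in at least one bag. Running intersection: for every vertex, the bags containing it form a connected subtree. All three properties hold, so this is a valid tree decomposition of width max|bag| − 1 = 3, and hence tw(G) ≤ 3.

Yes; width 3.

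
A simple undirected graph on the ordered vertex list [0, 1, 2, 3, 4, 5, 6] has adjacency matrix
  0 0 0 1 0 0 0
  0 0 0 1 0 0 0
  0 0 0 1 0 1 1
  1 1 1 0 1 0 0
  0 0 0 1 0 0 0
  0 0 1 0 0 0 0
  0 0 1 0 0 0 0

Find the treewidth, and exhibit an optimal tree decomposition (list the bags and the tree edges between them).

Treewidth 1.
Bags: B1 = {0, 3}  B2 = {2, 3}  B3 = {3, 4}  B4 = {2, 6}  B5 = {1, 3}  B6 = {2, 5}
Tree: B1–B2, B1–B3, B2–B4, B1–B5, B4–B6

Each bag holds 2 vertices, so the decomposition has width 1, which upper-bounds the treewidth. G has an edge, so its treewidth is at least 1. The upper and lower bounds meet at 1, so that is the treewidth.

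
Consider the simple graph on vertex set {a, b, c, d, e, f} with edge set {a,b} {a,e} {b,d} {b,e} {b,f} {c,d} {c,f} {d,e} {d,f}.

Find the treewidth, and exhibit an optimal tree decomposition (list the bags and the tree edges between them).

Each bag holds 3 vertices, so the decomposition has width 2, which upper-bounds the treewidth. Conversely, {b, d, e} is a clique of size 3, and the vertices of any clique must share a bag in every tree decomposition; so some bag has ≥ 3 vertices and tw(G) ≥ 2. Combining the bounds, tw(G) = 2.

Treewidth 2.
One such decomposition:
Bags: B1 = {b, d, f}  B2 = {c, d, f}  B3 = {b, d, e}  B4 = {a, b, e}
Tree: B1–B2, B1–B3, B3–B4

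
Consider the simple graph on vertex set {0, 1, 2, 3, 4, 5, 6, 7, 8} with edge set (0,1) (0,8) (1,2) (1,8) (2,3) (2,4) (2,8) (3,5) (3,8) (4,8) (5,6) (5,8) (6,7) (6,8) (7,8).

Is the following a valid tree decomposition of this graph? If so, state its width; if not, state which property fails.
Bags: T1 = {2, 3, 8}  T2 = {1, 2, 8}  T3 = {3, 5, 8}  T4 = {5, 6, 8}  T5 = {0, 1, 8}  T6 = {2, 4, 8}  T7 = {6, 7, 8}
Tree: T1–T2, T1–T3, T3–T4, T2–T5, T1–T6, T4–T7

Every vertex of G appears in some bag (union = {0, 1, 2, 3, 4, 5, 6, 7, 8}); every edge is covered by a bag; and for each vertex v the set of bags containing v is connected in the bag tree. The decomposition is therefore valid. The largest bag has 3 vertices, so the width is 2.

Yes; width 2.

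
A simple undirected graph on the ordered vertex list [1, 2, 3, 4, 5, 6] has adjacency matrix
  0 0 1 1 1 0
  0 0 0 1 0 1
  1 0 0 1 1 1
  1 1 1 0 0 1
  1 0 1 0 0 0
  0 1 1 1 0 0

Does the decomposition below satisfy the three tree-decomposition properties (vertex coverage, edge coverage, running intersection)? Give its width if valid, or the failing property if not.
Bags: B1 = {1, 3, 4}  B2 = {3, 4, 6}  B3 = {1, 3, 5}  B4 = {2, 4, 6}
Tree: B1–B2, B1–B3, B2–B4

Vertex coverage: the bags together contain {1, 2, 3, 4, 5, 6}, the full vertex set. Edge coverage: each edge of G has both endpoints in at least one bag. Running intersection: for every vertex, the bags containing it form a connected subtree. All three properties hold, so this is a valid tree decomposition of width max|bag| − 1 = 2, and hence tw(G) ≤ 2.

Yes; width 2.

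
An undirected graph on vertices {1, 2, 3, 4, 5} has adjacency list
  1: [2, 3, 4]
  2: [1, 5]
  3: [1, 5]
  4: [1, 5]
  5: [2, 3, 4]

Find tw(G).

A width-2 tree decomposition is:
Bags: B1 = {1, 4, 5}  B2 = {1, 2, 5}  B3 = {1, 3, 5}
Tree: B1–B2, B2–B3
Every bag has size at most 3, so the width is 3 − 1 = 2 and tw(G) ≤ 2. For the lower bound, G contains the cycle 4–5–2–1–4, so G is not a forest; only forests have treewidth ≤ 1, hence tw(G) ≥ 2. The upper and lower bounds meet at 2, so that is the treewidth.

2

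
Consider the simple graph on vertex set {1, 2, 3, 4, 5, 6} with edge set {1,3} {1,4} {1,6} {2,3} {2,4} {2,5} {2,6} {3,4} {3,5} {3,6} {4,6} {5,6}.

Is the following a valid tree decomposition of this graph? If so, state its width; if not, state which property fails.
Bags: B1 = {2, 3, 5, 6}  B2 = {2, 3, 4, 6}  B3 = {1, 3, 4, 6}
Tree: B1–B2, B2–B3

Yes; width 3.

Checking the three conditions: (i) the bags cover all of {1, 2, 3, 4, 5, 6}; (ii) for each edge, some bag contains both endpoints; (iii) the bags containing any fixed vertex form a subtree. All hold, so the decomposition is valid with width 4 − 1 = 3.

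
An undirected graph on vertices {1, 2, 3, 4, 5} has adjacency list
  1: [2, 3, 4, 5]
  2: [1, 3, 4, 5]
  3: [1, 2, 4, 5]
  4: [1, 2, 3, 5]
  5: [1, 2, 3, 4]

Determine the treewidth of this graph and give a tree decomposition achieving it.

Treewidth 4.
One optimal decomposition is:
Bags: B1 = {1, 2, 3, 4, 5}
Tree: (single bag)

A single bag containing all 5 vertices is trivially a valid decomposition of width 4. For the lower bound, the 5 vertices {1, 2, 3, 4, 5} are pairwise adjacent, and any tree decomposition puts a clique entirely inside one bag — forcing width ≥ 4. The upper and lower bounds meet at 4, so that is the treewidth.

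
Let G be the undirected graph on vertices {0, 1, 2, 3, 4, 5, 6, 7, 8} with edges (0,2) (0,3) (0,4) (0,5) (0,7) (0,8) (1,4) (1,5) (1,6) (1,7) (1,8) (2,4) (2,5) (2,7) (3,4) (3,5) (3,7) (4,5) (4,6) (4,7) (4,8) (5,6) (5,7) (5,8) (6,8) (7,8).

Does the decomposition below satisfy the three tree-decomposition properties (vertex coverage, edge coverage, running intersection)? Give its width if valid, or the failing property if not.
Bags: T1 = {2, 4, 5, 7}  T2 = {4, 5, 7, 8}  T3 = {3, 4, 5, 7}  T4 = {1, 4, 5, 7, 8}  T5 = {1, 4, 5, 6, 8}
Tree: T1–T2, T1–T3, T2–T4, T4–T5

A tree decomposition must satisfy three properties: every vertex lies in some bag; for every edge, both endpoints lie together in some bag; and for every vertex, the bags containing it form a connected subtree. Here vertex 0 appears in no bag, so the decomposition is invalid.

No — vertex 0 appears in no bag.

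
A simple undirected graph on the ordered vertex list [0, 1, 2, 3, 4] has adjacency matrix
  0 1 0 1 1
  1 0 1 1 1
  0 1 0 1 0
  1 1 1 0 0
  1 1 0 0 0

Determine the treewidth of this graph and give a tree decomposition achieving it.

Treewidth 2.
Bags: B1 = {1, 2, 3}  B2 = {0, 1, 3}  B3 = {0, 1, 4}
Tree: B1–B2, B2–B3

Every bag has size at most 3, so the width is 3 − 1 = 2 and tw(G) ≤ 2. On the other hand G contains the 3-clique {0, 1, 3}. A clique must lie in a single bag of any decomposition, so no decomposition can have width below 2. Therefore the treewidth is 2.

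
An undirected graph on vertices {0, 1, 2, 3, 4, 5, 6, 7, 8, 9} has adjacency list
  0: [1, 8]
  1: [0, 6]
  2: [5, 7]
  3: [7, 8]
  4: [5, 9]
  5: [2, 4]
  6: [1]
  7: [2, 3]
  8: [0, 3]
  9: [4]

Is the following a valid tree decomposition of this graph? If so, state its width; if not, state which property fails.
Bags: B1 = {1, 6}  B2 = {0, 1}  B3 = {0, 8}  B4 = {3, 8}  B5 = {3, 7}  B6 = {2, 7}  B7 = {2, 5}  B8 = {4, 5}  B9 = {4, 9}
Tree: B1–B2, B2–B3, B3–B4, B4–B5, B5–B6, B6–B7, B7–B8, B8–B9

Yes; width 1.

Checking the three conditions: (i) the bags cover all of {0, 1, 2, 3, 4, 5, 6, 7, 8, 9}; (ii) for each edge, some bag contains both endpoints; (iii) the bags containing any fixed vertex form a subtree. All hold, so the decomposition is valid with width 2 − 1 = 1.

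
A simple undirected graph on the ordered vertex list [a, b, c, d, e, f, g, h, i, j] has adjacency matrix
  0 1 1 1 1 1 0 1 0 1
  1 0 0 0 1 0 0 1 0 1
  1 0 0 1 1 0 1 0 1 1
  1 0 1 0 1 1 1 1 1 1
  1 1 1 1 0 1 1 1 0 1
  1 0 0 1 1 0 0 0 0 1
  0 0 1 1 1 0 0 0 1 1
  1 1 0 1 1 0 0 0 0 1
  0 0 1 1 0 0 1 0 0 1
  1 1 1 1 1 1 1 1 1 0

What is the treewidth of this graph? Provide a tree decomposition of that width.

Each bag holds 5 vertices, so the decomposition has width 4, which upper-bounds the treewidth. For the lower bound, the 5 vertices {c, d, e, g, j} are pairwise adjacent, and any tree decomposition puts a clique entirely inside one bag — forcing width ≥ 4. Combining the bounds, tw(G) = 4.

Treewidth 4.
One such decomposition:
Bags: B1 = {a, c, d, e, j}  B2 = {a, d, e, h, j}  B3 = {c, d, e, g, j}  B4 = {a, b, e, h, j}  B5 = {a, d, e, f, j}  B6 = {c, d, g, i, j}
Tree: B1–B2, B1–B3, B2–B4, B2–B5, B3–B6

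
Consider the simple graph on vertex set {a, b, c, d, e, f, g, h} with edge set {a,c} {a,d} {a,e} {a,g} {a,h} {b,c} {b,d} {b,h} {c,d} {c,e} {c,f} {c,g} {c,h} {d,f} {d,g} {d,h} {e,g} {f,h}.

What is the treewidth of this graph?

A width-3 tree decomposition is:
Bags: B1 = {a, c, d, h}  B2 = {a, c, d, g}  B3 = {b, c, d, h}  B4 = {c, d, f, h}  B5 = {a, c, e, g}
Tree: B1–B2, B1–B3, B1–B4, B2–B5
Every bag has size at most 4, so the width is 4 − 1 = 3 and tw(G) ≤ 3. For the lower bound, the 4 vertices {a, c, d, g} are pairwise adjacent, and any tree decomposition puts a clique entirely inside one bag — forcing width ≥ 3. Combining the bounds, tw(G) = 3.

3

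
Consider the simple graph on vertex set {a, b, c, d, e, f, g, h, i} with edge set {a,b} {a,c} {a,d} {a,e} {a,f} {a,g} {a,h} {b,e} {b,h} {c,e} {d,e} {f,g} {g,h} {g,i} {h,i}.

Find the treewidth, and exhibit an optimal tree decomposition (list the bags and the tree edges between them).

Each bag holds 3 vertices, so the decomposition has width 2, which upper-bounds the treewidth. Conversely, {a, g, h} is a clique of size 3, and the vertices of any clique must share a bag in every tree decomposition; so some bag has ≥ 3 vertices and tw(G) ≥ 2. The upper and lower bounds meet at 2, so that is the treewidth.

Treewidth 2.
Bags: B1 = {a, g, h}  B2 = {a, b, h}  B3 = {a, b, e}  B4 = {a, c, e}  B5 = {g, h, i}  B6 = {a, f, g}  B7 = {a, d, e}
Tree: B1–B2, B2–B3, B3–B4, B1–B5, B1–B6, B4–B7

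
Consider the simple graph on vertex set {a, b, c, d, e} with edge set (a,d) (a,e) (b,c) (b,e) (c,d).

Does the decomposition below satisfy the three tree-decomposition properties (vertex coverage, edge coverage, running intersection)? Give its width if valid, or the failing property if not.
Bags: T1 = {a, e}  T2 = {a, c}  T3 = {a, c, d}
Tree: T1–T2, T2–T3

A tree decomposition must satisfy three properties: every vertex lies in some bag; for every edge, both endpoints lie together in some bag; and for every vertex, the bags containing it form a connected subtree. Here vertex b appears in no bag, so the decomposition is invalid.

No — vertex b appears in no bag.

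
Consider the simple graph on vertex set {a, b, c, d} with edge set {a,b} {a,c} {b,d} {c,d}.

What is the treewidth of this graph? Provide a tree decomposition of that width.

Treewidth 2.
Bags: B1 = {a, c, d}  B2 = {a, b, d}
Tree: B1–B2

Each bag holds 3 vertices, so the decomposition has width 2, which upper-bounds the treewidth. The edges a–c–d–b–a form a cycle, so G is not a tree and its treewidth is at least 2. Combining the bounds, tw(G) = 2.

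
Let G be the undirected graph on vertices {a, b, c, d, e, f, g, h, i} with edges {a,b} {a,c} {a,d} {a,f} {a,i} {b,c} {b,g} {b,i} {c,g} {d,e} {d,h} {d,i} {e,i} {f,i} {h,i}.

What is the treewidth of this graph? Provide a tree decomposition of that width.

Each bag holds 3 vertices, so the decomposition has width 2, which upper-bounds the treewidth. Conversely, {b, c, g} is a clique of size 3, and the vertices of any clique must share a bag in every tree decomposition; so some bag has ≥ 3 vertices and tw(G) ≥ 2. Combining the bounds, tw(G) = 2.

Treewidth 2.
One optimal decomposition is:
Bags: B1 = {a, d, i}  B2 = {a, b, i}  B3 = {a, b, c}  B4 = {d, e, i}  B5 = {d, h, i}  B6 = {a, f, i}  B7 = {b, c, g}
Tree: B1–B2, B2–B3, B1–B4, B1–B5, B1–B6, B3–B7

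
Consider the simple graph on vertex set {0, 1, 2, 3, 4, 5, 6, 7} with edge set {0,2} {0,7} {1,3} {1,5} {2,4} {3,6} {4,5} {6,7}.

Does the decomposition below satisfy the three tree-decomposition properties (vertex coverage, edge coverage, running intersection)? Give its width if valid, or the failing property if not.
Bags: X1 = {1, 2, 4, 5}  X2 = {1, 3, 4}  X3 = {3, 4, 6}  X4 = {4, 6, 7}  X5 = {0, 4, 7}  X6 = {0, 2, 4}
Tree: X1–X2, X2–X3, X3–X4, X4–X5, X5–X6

A tree decomposition must satisfy three properties: every vertex lies in some bag; for every edge, both endpoints lie together in some bag; and for every vertex, the bags containing it form a connected subtree. Here bags containing vertex 2 are not connected in the tree, so the decomposition is invalid.

No — bags containing vertex 2 are not connected in the tree.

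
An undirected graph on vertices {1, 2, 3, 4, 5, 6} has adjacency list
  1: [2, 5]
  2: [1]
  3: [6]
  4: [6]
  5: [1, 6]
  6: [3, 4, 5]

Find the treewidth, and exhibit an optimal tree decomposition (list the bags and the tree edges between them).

The largest bag has 2 vertices, giving width 1; this decomposition certifies tw(G) ≤ 1. Since G has at least one edge (e.g. 5–6), it is not an edgeless graph, so tw(G) ≥ 1. Therefore the treewidth is 1.

Treewidth 1.
Bags: B1 = {5, 6}  B2 = {3, 6}  B3 = {4, 6}  B4 = {1, 5}  B5 = {1, 2}
Tree: B1–B2, B2–B3, B1–B4, B4–B5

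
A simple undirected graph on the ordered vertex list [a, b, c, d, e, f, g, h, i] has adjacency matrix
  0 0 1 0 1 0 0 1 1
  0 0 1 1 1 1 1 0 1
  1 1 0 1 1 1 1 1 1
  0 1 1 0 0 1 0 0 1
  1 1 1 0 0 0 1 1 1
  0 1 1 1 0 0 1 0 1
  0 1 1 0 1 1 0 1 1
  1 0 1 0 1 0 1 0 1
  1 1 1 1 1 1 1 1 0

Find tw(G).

A width-4 tree decomposition is:
Bags: B1 = {b, c, e, g, i}  B2 = {c, e, g, h, i}  B3 = {a, c, e, h, i}  B4 = {b, c, f, g, i}  B5 = {b, c, d, f, i}
Tree: B1–B2, B2–B3, B1–B4, B4–B5
Every bag has size at most 5, so the width is 5 − 1 = 4 and tw(G) ≤ 4. Conversely, {b, c, d, f, i} is a clique of size 5, and the vertices of any clique must share a bag in every tree decomposition; so some bag has ≥ 5 vertices and tw(G) ≥ 4. Hence tw(G) = 4 exactly.

4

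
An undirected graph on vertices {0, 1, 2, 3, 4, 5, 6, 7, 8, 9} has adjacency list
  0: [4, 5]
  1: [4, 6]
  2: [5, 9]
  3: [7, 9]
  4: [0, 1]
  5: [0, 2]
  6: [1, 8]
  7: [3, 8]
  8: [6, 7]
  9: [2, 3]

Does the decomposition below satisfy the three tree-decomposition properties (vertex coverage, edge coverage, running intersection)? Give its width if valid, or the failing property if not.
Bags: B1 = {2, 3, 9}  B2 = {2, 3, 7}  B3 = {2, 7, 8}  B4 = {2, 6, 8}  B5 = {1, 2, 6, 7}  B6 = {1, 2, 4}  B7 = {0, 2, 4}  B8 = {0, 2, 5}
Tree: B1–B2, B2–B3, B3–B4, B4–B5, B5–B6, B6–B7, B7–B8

A tree decomposition must satisfy three properties: every vertex lies in some bag; for every edge, both endpoints lie together in some bag; and for every vertex, the bags containing it form a connected subtree. Here bags containing vertex 7 are not connected in the tree, so the decomposition is invalid.

No — bags containing vertex 7 are not connected in the tree.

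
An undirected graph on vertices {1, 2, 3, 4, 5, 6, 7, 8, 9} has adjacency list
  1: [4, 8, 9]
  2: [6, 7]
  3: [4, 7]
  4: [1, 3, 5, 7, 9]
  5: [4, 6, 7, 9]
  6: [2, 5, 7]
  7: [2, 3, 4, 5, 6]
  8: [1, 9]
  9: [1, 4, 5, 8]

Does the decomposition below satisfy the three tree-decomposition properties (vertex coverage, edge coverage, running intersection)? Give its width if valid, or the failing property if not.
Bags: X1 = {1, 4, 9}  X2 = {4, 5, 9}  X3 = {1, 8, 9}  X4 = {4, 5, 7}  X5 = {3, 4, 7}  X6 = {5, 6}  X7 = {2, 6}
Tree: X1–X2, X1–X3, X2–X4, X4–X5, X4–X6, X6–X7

No — edge (7,6) lies in no bag.

A tree decomposition must satisfy three properties: every vertex lies in some bag; for every edge, both endpoints lie together in some bag; and for every vertex, the bags containing it form a connected subtree. Here edge (7,6) lies in no bag, so the decomposition is invalid.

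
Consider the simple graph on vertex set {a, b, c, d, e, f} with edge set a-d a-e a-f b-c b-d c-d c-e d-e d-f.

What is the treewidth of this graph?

2

A width-2 tree decomposition is:
Bags: B1 = {a, d, e}  B2 = {a, d, f}  B3 = {c, d, e}  B4 = {b, c, d}
Tree: B1–B2, B1–B3, B3–B4
The largest bag has 3 vertices, giving width 2; this decomposition certifies tw(G) ≤ 2. On the other hand G contains the 3-clique {a, d, e}. A clique must lie in a single bag of any decomposition, so no decomposition can have width below 2. Therefore the treewidth is 2.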